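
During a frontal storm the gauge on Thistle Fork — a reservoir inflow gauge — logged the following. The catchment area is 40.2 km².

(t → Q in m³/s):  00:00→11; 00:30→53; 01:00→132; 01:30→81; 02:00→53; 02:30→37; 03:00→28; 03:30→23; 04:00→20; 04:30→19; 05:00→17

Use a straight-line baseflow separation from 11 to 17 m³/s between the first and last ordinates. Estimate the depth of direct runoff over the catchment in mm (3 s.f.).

Direct runoff: 0.00, 41.40, 119.80, 68.20, 39.60, 23.00, 13.40, 7.80, 4.20, 2.60, 0.00 m³/s; ΣQ_DR = 320.0 m³/s.
V = ΣQ_DR · Δt = 320.0 × 1800 s = 5.760 × 10^5 m³.
Over A = 40.2 km², depth = V / A = 14.3 mm.

d ≈ 14.3 mm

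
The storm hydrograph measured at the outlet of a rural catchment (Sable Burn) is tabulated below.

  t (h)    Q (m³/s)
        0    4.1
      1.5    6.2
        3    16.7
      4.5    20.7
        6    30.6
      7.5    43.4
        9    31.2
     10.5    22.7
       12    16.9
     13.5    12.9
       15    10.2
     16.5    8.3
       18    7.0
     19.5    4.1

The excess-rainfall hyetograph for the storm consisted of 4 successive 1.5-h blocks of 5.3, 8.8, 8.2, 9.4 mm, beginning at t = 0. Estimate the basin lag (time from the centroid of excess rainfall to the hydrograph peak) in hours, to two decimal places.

t_L ≈ 4.22 h

Centroid of excess rainfall: t_c = Σ P_i·t̄_i / ΣP_i = 3.2768 h (block centres at 0.75, 2.25, 3.75, 5.25 h).
Hydrograph peak occurs at t = 7.5 h, so basin lag t_L = 7.5 − 3.2768 = 4.22 h.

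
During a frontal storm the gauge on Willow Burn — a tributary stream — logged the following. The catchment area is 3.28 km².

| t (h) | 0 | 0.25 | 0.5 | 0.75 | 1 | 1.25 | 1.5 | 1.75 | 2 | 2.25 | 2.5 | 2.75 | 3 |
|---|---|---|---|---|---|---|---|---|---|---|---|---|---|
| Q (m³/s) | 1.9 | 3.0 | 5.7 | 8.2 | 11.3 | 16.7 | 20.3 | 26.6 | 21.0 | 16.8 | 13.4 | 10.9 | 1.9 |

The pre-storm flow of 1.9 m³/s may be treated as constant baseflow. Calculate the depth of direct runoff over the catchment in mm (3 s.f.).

Direct runoff: 0.0, 1.1, 3.8, 6.3, 9.4, 14.8, 18.4, 24.7, 19.1, 14.9, 11.5, 9.0, 0.0 m³/s; ΣQ_DR = 133.0 m³/s.
V = ΣQ_DR · Δt = 133.0 × 900 s = 1.197 × 10^5 m³.
Over A = 3.28 km², depth = V / A = 36.5 mm.

d ≈ 36.5 mm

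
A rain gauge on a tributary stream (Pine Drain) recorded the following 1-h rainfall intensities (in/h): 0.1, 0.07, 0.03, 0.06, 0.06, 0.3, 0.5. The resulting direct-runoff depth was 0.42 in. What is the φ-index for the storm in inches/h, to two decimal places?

Only the 2 blocks with intensity above φ contribute runoff: 0.3, 0.5 in/h.
Σ(I−φ)·Δt = d  ⇒  (0.3+0.5 − 2φ)·1 = 0.42
φ = (0.8000 − 0.42/1) / 2 = 0.19 in/h.

φ ≈ 0.19 in/h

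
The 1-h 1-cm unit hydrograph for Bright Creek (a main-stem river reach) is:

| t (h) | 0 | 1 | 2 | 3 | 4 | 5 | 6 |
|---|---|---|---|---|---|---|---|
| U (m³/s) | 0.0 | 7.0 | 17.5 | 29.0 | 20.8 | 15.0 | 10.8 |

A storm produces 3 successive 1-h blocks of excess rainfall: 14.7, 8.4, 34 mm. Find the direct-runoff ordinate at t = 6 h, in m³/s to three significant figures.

Q ≈ 99.2 m³/s

By discrete convolution, Q_j = Σ (P_i / 10 mm) · U_{j−i}.
At t = 6 h (j=6): Q = (14.7/10)·10.8 + (8.4/10)·15.0 + (34/10)·20.8 = 99.2 m³/s.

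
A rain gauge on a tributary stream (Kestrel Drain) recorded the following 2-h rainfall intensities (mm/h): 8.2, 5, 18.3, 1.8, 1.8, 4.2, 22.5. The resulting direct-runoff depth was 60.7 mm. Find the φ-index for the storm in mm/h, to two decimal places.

φ ≈ 6.22 mm/h

Only the 3 blocks with intensity above φ contribute runoff: 8.2, 18.3, 22.5 mm/h.
Σ(I−φ)·Δt = d  ⇒  (8.2+18.3+22.5 − 3φ)·2 = 60.7
φ = (49.00 − 60.7/2) / 3 = 6.22 mm/h.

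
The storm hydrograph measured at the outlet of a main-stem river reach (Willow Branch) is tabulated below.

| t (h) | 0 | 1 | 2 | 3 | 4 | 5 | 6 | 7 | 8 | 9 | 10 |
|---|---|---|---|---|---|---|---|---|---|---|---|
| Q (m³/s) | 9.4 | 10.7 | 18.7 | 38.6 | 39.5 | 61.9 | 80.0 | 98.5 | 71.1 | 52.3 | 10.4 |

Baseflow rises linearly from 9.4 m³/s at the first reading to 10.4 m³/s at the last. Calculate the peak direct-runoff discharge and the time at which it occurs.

Subtracting baseflow gives direct-runoff ordinates: 0.00, 1.20, 9.10, 28.90, 29.70, 52.00, 70.00, 88.40, 60.90, 42.00, 0.00 m³/s.
The maximum is 88.40 m³/s, occurring at the reading for t = 7 h.

Q_p = 88.40 m³/s at t = 7 h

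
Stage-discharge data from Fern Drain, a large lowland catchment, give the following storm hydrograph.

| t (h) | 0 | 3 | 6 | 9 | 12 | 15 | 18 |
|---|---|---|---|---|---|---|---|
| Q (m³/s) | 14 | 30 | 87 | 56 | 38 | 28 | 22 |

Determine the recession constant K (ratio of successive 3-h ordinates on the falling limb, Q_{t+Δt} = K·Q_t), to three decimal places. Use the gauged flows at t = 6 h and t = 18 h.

K ≈ 0.709

Using the recession-limb readings at t = 6 h and t = 18 h: Q falls from 87 to 22 m³/s over 4 intervals.
K = (Q₂/Q₁)^(1/4) = (22/87)^(1/4) = 0.709.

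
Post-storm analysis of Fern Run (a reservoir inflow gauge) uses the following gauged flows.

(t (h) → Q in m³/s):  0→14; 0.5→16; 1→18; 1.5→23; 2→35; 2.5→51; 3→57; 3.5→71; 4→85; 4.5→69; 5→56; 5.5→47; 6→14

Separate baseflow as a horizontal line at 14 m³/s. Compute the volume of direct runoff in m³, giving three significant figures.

V ≈ 6.73 × 10^5 m³

Direct-runoff ordinates (Q − Q_b): 0.0, 2.0, 4.0, 9.0, 21.0, 37.0, 43.0, 57.0, 71.0, 55.0, 42.0, 33.0, 0.0 m³/s.
ΣQ_DR = 374.0 m³/s.
With Δt = 0.5 h = 1800 s, V = ΣQ_DR · Δt = 374.0 × 1800 = 6.73 × 10^5 m³.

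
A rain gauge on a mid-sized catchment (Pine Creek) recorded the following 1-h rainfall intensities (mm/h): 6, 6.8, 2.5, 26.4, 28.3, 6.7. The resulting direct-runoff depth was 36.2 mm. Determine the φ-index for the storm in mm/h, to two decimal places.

Only the 2 blocks with intensity above φ contribute runoff: 26.4, 28.3 mm/h.
Σ(I−φ)·Δt = d  ⇒  (26.4+28.3 − 2φ)·1 = 36.2
φ = (54.70 − 36.2/1) / 2 = 9.25 mm/h.

φ ≈ 9.25 mm/h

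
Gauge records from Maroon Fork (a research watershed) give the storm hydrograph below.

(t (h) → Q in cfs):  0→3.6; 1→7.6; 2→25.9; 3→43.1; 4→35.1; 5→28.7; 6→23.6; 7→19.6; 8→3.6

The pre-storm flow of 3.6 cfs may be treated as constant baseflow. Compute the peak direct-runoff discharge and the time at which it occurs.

Subtracting baseflow gives direct-runoff ordinates: 0.0, 4.0, 22.3, 39.5, 31.5, 25.1, 20.0, 16.0, 0.0 cfs.
The maximum is 39.5 cfs, occurring at the reading for t = 3 h.

Q_p = 39.5 cfs at t = 3 h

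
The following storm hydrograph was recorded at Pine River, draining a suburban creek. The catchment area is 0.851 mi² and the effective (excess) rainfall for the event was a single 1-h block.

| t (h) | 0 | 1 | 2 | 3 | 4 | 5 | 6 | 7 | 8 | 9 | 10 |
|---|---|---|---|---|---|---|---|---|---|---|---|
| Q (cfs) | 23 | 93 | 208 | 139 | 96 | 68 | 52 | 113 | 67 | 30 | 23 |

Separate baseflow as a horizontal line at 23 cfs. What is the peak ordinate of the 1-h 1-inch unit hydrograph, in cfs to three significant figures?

Direct runoff: 0.0, 70.0, 185.0, 116.0, 73.0, 45.0, 29.0, 90.0, 44.0, 7.0, 0.0 cfs; ΣQ_DR = 659.0 cfs, peak = 185.0 cfs.
Runoff depth d = ΣQ_DR·Δt / A = 659.0 × 3600 / (0.851 mi²) = 1.200 in.
The 1-inch UH is the DRH scaled by (1 in)/d, so U_p = 185.0 × 1/1.200 = 154 cfs.

U_p ≈ 154 cfs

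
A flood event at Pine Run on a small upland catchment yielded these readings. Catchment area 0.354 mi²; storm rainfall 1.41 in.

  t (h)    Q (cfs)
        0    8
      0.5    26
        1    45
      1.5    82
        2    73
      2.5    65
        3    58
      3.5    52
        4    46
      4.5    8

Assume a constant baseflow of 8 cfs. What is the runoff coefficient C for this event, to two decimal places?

C ≈ 0.59

ΣQ_DR = 383.0 cfs; V = ΣQ_DR·Δt = 6.894 × 10^5 ft³.
Runoff depth d = V / A = 0.8383 in.
C = d / P = 0.8383 / 1.41 = 0.59.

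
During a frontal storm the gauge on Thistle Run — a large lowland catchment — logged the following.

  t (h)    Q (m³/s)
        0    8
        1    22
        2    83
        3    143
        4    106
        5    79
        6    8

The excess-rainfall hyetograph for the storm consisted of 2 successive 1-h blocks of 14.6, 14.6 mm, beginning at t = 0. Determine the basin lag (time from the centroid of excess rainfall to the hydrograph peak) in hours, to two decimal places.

Centroid of excess rainfall: t_c = Σ P_i·t̄_i / ΣP_i = 1.0000 h (block centres at 0.5, 1.5 h).
Hydrograph peak occurs at t = 3 h, so basin lag t_L = 3 − 1.0000 = 2.00 h.

t_L ≈ 2.00 h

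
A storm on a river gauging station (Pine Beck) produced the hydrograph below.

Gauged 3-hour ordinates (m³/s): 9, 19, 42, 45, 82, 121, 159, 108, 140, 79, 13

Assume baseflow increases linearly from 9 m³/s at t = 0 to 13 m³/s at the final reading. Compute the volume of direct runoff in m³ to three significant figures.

V ≈ 7.52 × 10^6 m³

Direct-runoff ordinates (Q − Q_b): 0.00, 9.60, 32.20, 34.80, 71.40, 110.00, 147.60, 96.20, 127.80, 66.40, 0.00 m³/s.
ΣQ_DR = 696.0 m³/s.
With Δt = 3 h = 10800 s, V = ΣQ_DR · Δt = 696.0 × 10800 = 7.52 × 10^6 m³.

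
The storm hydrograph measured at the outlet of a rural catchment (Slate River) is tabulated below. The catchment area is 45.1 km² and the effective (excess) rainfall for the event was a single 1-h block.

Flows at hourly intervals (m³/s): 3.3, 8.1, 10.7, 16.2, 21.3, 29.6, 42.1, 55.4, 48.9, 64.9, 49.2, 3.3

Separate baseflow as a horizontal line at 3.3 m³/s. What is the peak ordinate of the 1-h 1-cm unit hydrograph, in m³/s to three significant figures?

U_p ≈ 24.6 m³/s

Direct runoff: 0.0, 4.8, 7.4, 12.9, 18.0, 26.3, 38.8, 52.1, 45.6, 61.6, 45.9, 0.0 m³/s; ΣQ_DR = 313.4 m³/s, peak = 61.6 m³/s.
Runoff depth d = ΣQ_DR·Δt / A = 313.4 × 3600 / (45.1 km²) = 25.02 mm.
The 1-cm UH is the DRH scaled by (10 mm)/d, so U_p = 61.6 × 10/25.02 = 24.6 m³/s.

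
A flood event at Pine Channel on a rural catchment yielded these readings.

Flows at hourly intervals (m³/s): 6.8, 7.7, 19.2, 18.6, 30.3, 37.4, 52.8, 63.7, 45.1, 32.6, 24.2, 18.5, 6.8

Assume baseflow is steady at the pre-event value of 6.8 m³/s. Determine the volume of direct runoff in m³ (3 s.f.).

V ≈ 9.91 × 10^5 m³

Direct-runoff ordinates (Q − Q_b): 0.0, 0.9, 12.4, 11.8, 23.5, 30.6, 46.0, 56.9, 38.3, 25.8, 17.4, 11.7, 0.0 m³/s.
ΣQ_DR = 275.3 m³/s.
With Δt = 1 h = 3600 s, V = ΣQ_DR · Δt = 275.3 × 3600 = 9.91 × 10^5 m³.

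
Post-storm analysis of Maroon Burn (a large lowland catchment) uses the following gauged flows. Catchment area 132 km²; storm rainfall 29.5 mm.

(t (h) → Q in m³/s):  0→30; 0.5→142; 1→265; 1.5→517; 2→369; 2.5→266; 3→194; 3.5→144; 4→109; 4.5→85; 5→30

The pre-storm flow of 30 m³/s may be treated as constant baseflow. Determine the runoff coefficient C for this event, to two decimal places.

C ≈ 0.84

ΣQ_DR = 1821 m³/s; V = ΣQ_DR·Δt = 3.278 × 10^6 m³.
Runoff depth d = V / A = 24.83 mm.
C = d / P = 24.83 / 29.5 = 0.84.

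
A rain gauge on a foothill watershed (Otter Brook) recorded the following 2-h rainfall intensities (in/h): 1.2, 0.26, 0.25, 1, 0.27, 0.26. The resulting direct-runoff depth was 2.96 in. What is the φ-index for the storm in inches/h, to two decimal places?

Only the 2 blocks with intensity above φ contribute runoff: 1.2, 1 in/h.
Σ(I−φ)·Δt = d  ⇒  (1.2+1 − 2φ)·2 = 2.96
φ = (2.200 − 2.96/2) / 2 = 0.36 in/h.

φ ≈ 0.36 in/h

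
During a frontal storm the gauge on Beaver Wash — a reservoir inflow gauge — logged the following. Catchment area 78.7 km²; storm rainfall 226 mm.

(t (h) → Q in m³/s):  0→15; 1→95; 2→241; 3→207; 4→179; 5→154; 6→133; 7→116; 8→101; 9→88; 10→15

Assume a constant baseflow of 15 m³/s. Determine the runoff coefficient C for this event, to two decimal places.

ΣQ_DR = 1179 m³/s; V = ΣQ_DR·Δt = 4.244 × 10^6 m³.
Runoff depth d = V / A = 53.93 mm.
C = d / P = 53.93 / 226 = 0.24.

C ≈ 0.24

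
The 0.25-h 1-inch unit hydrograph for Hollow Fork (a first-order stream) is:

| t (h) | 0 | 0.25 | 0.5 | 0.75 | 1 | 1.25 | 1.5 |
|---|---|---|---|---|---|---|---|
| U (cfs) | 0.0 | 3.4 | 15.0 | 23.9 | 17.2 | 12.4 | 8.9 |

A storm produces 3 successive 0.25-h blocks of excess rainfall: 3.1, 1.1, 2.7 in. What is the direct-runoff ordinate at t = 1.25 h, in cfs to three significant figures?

Q ≈ 122 cfs

By discrete convolution, Q_j = Σ (P_i / 1 in) · U_{j−i}.
At t = 1.25 h (j=5): Q = (3.1/1)·12.4 + (1.1/1)·17.2 + (2.7/1)·23.9 = 122 cfs.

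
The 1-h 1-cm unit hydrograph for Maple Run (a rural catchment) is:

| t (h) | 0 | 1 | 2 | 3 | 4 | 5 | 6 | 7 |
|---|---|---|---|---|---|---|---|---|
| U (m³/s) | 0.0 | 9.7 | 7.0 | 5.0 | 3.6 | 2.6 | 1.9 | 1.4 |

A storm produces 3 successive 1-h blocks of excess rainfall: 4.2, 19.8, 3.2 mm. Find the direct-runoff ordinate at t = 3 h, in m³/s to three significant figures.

Q ≈ 19.1 m³/s

By discrete convolution, Q_j = Σ (P_i / 10 mm) · U_{j−i}.
At t = 3 h (j=3): Q = (4.2/10)·5.0 + (19.8/10)·7.0 + (3.2/10)·9.7 = 19.1 m³/s.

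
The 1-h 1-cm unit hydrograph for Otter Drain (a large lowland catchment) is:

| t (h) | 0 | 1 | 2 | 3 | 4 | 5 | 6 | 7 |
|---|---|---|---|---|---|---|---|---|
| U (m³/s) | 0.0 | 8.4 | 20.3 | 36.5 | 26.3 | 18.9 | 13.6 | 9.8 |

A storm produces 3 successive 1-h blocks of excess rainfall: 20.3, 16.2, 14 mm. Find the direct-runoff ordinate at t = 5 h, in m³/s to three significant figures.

By discrete convolution, Q_j = Σ (P_i / 10 mm) · U_{j−i}.
At t = 5 h (j=5): Q = (20.3/10)·18.9 + (16.2/10)·26.3 + (14/10)·36.5 = 132 m³/s.

Q ≈ 132 m³/s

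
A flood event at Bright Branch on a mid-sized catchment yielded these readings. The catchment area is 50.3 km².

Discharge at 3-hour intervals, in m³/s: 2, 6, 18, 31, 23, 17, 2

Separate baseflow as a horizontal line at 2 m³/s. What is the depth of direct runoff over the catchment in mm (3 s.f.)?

Direct runoff: 0.0, 4.0, 16.0, 29.0, 21.0, 15.0, 0.0 m³/s; ΣQ_DR = 85.00 m³/s.
V = ΣQ_DR · Δt = 85.00 × 10800 s = 9.180 × 10^5 m³.
Over A = 50.3 km², depth = V / A = 18.3 mm.

d ≈ 18.3 mm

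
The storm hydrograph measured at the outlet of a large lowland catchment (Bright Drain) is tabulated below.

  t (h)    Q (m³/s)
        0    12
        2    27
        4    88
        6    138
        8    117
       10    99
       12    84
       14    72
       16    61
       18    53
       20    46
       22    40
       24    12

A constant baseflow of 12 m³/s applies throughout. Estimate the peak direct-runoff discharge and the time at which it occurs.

Subtracting baseflow gives direct-runoff ordinates: 0.0, 15.0, 76.0, 126.0, 105.0, 87.0, 72.0, 60.0, 49.0, 41.0, 34.0, 28.0, 0.0 m³/s.
The maximum is 126.0 m³/s, occurring at the reading for t = 6 h.

Q_p = 126.0 m³/s at t = 6 h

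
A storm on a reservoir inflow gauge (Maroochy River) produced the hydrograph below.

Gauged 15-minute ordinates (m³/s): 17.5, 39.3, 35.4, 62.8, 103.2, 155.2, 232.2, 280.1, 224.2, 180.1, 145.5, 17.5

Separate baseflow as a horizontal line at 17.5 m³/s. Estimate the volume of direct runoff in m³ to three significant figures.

Direct-runoff ordinates (Q − Q_b): 0.0, 21.8, 17.9, 45.3, 85.7, 137.7, 214.7, 262.6, 206.7, 162.6, 128.0, 0.0 m³/s.
ΣQ_DR = 1283 m³/s.
With Δt = 0.25 h = 900 s, V = ΣQ_DR · Δt = 1283 × 900 = 1.15 × 10^6 m³.

V ≈ 1.15 × 10^6 m³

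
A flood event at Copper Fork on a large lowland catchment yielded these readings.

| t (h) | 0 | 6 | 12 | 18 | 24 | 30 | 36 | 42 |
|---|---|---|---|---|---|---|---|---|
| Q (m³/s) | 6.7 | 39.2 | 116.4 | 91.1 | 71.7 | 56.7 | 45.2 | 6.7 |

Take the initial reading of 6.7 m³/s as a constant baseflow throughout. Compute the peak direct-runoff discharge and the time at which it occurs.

Subtracting baseflow gives direct-runoff ordinates: 0.0, 32.5, 109.7, 84.4, 65.0, 50.0, 38.5, 0.0 m³/s.
The maximum is 109.7 m³/s, occurring at the reading for t = 12 h.

Q_p = 109.7 m³/s at t = 12 h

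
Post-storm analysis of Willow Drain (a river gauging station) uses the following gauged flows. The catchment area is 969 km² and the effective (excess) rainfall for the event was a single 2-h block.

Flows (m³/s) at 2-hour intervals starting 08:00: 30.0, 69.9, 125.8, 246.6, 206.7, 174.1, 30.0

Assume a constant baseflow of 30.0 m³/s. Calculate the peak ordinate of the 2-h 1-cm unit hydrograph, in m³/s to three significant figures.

U_p ≈ 433 m³/s

Direct runoff: 0.0, 39.9, 95.8, 216.6, 176.7, 144.1, 0.0 m³/s; ΣQ_DR = 673.1 m³/s, peak = 216.6 m³/s.
Runoff depth d = ΣQ_DR·Δt / A = 673.1 × 7200 / (969 km²) = 5.001 mm.
The 1-cm UH is the DRH scaled by (10 mm)/d, so U_p = 216.6 × 10/5.001 = 433 m³/s.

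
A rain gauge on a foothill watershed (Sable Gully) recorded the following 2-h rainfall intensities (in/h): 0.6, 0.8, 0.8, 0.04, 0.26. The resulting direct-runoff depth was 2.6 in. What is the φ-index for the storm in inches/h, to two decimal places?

φ ≈ 0.30 in/h

Only the 3 blocks with intensity above φ contribute runoff: 0.6, 0.8, 0.8 in/h.
Σ(I−φ)·Δt = d  ⇒  (0.6+0.8+0.8 − 3φ)·2 = 2.6
φ = (2.200 − 2.6/2) / 3 = 0.30 in/h.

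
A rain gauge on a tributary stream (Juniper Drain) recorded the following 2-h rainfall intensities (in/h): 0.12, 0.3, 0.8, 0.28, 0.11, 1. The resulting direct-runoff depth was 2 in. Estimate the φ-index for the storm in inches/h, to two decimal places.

Only the 2 blocks with intensity above φ contribute runoff: 0.8, 1 in/h.
Σ(I−φ)·Δt = d  ⇒  (0.8+1 − 2φ)·2 = 2
φ = (1.800 − 2/2) / 2 = 0.40 in/h.

φ ≈ 0.40 in/h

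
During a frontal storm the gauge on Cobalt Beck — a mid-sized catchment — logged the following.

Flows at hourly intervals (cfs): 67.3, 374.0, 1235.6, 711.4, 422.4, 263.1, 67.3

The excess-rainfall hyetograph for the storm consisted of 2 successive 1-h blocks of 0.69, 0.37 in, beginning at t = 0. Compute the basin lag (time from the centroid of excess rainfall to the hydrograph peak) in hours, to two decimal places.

Centroid of excess rainfall: t_c = Σ P_i·t̄_i / ΣP_i = 0.8491 h (block centres at 0.5, 1.5 h).
Hydrograph peak occurs at t = 2 h, so basin lag t_L = 2 − 0.8491 = 1.15 h.

t_L ≈ 1.15 h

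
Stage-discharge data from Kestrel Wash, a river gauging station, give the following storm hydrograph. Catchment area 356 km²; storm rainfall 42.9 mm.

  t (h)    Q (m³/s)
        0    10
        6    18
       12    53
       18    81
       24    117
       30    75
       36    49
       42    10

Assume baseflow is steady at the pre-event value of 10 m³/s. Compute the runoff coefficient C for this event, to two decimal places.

C ≈ 0.47

ΣQ_DR = 333.0 m³/s; V = ΣQ_DR·Δt = 7.193 × 10^6 m³.
Runoff depth d = V / A = 20.20 mm.
C = d / P = 20.20 / 42.9 = 0.47.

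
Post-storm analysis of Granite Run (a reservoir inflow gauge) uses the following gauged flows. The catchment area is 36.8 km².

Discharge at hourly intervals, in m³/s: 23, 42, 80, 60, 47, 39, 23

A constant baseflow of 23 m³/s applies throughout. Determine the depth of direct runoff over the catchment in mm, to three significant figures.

d ≈ 15.0 mm

Direct runoff: 0.0, 19.0, 57.0, 37.0, 24.0, 16.0, 0.0 m³/s; ΣQ_DR = 153.0 m³/s.
V = ΣQ_DR · Δt = 153.0 × 3600 s = 5.508 × 10^5 m³.
Over A = 36.8 km², depth = V / A = 15.0 mm.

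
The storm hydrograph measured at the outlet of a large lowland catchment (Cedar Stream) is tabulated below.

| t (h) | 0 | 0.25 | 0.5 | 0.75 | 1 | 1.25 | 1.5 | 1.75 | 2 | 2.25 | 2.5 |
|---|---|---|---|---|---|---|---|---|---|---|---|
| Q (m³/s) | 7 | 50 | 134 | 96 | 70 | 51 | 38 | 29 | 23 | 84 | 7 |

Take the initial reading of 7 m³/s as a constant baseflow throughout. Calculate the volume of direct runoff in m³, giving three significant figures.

Direct-runoff ordinates (Q − Q_b): 0.0, 43.0, 127.0, 89.0, 63.0, 44.0, 31.0, 22.0, 16.0, 77.0, 0.0 m³/s.
ΣQ_DR = 512.0 m³/s.
With Δt = 0.25 h = 900 s, V = ΣQ_DR · Δt = 512.0 × 900 = 4.61 × 10^5 m³.

V ≈ 4.61 × 10^5 m³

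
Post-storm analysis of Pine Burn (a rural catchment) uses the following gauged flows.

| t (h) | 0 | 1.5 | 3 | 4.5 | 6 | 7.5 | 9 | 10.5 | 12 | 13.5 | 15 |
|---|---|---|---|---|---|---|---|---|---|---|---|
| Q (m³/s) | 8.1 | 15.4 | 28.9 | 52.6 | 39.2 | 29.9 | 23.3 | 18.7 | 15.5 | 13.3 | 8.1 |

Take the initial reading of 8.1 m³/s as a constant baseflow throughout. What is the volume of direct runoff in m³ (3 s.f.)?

V ≈ 8.85 × 10^5 m³

Direct-runoff ordinates (Q − Q_b): 0.0, 7.3, 20.8, 44.5, 31.1, 21.8, 15.2, 10.6, 7.4, 5.2, 0.0 m³/s.
ΣQ_DR = 163.9 m³/s.
With Δt = 1.5 h = 5400 s, V = ΣQ_DR · Δt = 163.9 × 5400 = 8.85 × 10^5 m³.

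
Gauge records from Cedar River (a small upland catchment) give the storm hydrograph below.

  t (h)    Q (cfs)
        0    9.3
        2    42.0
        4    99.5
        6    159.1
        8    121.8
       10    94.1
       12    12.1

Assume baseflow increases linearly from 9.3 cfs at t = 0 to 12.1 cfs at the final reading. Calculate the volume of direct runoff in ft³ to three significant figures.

V ≈ 3.33 × 10^6 ft³

Direct-runoff ordinates (Q − Q_b): 0.00, 32.23, 89.27, 148.40, 110.63, 82.47, 0.00 cfs.
ΣQ_DR = 463.0 cfs.
With Δt = 2 h = 7200 s, V = ΣQ_DR · Δt = 463.0 × 7200 = 3.33 × 10^6 ft³.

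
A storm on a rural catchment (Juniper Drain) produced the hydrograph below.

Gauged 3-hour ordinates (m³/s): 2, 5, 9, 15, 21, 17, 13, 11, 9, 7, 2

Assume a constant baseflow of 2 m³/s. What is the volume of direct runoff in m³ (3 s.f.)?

Direct-runoff ordinates (Q − Q_b): 0.0, 3.0, 7.0, 13.0, 19.0, 15.0, 11.0, 9.0, 7.0, 5.0, 0.0 m³/s.
ΣQ_DR = 89.00 m³/s.
With Δt = 3 h = 10800 s, V = ΣQ_DR · Δt = 89.00 × 10800 = 9.61 × 10^5 m³.

V ≈ 9.61 × 10^5 m³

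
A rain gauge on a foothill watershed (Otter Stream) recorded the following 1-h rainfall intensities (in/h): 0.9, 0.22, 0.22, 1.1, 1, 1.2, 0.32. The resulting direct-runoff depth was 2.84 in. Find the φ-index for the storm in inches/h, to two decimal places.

φ ≈ 0.34 in/h

Only the 4 blocks with intensity above φ contribute runoff: 0.9, 1.1, 1, 1.2 in/h.
Σ(I−φ)·Δt = d  ⇒  (0.9+1.1+1+1.2 − 4φ)·1 = 2.84
φ = (4.200 − 2.84/1) / 4 = 0.34 in/h.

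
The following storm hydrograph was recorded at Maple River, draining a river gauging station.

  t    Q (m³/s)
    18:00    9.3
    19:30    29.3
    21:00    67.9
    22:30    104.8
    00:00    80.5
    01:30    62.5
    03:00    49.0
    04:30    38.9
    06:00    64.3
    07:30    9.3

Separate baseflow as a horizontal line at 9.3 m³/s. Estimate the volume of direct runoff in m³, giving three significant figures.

Direct-runoff ordinates (Q − Q_b): 0.0, 20.0, 58.6, 95.5, 71.2, 53.2, 39.7, 29.6, 55.0, 0.0 m³/s.
ΣQ_DR = 422.8 m³/s.
With Δt = 1.5 h = 5400 s, V = ΣQ_DR · Δt = 422.8 × 5400 = 2.28 × 10^6 m³.

V ≈ 2.28 × 10^6 m³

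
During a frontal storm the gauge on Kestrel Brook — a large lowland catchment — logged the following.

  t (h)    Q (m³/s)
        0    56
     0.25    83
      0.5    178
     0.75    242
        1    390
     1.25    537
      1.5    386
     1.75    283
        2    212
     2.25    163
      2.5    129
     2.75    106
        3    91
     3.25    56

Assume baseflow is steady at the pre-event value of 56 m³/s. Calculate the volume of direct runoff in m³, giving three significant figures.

Direct-runoff ordinates (Q − Q_b): 0.0, 27.0, 122.0, 186.0, 334.0, 481.0, 330.0, 227.0, 156.0, 107.0, 73.0, 50.0, 35.0, 0.0 m³/s.
ΣQ_DR = 2128 m³/s.
With Δt = 0.25 h = 900 s, V = ΣQ_DR · Δt = 2128 × 900 = 1.92 × 10^6 m³.

V ≈ 1.92 × 10^6 m³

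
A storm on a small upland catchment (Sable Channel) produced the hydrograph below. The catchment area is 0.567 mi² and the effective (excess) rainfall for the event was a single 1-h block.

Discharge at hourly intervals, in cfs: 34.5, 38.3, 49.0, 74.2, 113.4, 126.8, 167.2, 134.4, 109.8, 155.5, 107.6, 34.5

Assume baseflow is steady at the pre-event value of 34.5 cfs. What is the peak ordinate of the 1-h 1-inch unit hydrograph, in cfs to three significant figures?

Direct runoff: 0.0, 3.8, 14.5, 39.7, 78.9, 92.3, 132.7, 99.9, 75.3, 121.0, 73.1, 0.0 cfs; ΣQ_DR = 731.2 cfs, peak = 132.7 cfs.
Runoff depth d = ΣQ_DR·Δt / A = 731.2 × 3600 / (0.567 mi²) = 1.998 in.
The 1-inch UH is the DRH scaled by (1 in)/d, so U_p = 132.7 × 1/1.998 = 66.4 cfs.

U_p ≈ 66.4 cfs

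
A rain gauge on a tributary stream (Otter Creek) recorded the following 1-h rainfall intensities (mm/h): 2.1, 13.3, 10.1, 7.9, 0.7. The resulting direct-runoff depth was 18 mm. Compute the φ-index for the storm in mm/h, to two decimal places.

Only the 3 blocks with intensity above φ contribute runoff: 13.3, 10.1, 7.9 mm/h.
Σ(I−φ)·Δt = d  ⇒  (13.3+10.1+7.9 − 3φ)·1 = 18
φ = (31.30 − 18/1) / 3 = 4.43 mm/h.

φ ≈ 4.43 mm/h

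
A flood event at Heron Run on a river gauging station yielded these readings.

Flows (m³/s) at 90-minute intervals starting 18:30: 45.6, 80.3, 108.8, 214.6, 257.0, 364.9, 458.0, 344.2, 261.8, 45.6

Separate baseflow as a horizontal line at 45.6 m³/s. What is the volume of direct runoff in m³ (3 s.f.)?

Direct-runoff ordinates (Q − Q_b): 0.0, 34.7, 63.2, 169.0, 211.4, 319.3, 412.4, 298.6, 216.2, 0.0 m³/s.
ΣQ_DR = 1725 m³/s.
With Δt = 1.5 h = 5400 s, V = ΣQ_DR · Δt = 1725 × 5400 = 9.31 × 10^6 m³.

V ≈ 9.31 × 10^6 m³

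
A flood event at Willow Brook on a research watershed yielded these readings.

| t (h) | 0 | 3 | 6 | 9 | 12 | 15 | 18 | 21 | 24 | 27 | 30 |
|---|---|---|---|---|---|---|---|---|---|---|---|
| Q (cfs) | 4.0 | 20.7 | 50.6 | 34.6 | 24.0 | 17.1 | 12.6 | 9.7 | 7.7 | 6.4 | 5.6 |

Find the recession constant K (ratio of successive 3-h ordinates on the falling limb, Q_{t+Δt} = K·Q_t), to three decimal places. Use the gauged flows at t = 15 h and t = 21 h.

K ≈ 0.753

Using the recession-limb readings at t = 15 h and t = 21 h: Q falls from 17.1 to 9.7 cfs over 2 intervals.
K = (Q₂/Q₁)^(1/2) = (9.7/17.1)^(1/2) = 0.753.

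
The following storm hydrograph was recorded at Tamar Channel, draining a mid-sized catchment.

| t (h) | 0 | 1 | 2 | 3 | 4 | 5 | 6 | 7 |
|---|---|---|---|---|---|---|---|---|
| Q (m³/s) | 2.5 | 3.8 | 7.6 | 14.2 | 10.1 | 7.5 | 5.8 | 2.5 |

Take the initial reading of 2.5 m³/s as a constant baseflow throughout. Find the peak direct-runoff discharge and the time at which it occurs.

Subtracting baseflow gives direct-runoff ordinates: 0.0, 1.3, 5.1, 11.7, 7.6, 5.0, 3.3, 0.0 m³/s.
The maximum is 11.7 m³/s, occurring at the reading for t = 3 h.

Q_p = 11.7 m³/s at t = 3 h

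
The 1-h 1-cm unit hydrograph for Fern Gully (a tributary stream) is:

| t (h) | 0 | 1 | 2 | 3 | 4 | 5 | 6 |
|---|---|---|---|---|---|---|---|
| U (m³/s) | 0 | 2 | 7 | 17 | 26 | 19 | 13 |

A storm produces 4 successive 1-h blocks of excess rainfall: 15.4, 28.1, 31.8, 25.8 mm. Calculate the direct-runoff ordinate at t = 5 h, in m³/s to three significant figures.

By discrete convolution, Q_j = Σ (P_i / 10 mm) · U_{j−i}.
At t = 5 h (j=5): Q = (15.4/10)·19 + (28.1/10)·26 + (31.8/10)·17 + (25.8/10)·7 = 174 m³/s.

Q ≈ 174 m³/s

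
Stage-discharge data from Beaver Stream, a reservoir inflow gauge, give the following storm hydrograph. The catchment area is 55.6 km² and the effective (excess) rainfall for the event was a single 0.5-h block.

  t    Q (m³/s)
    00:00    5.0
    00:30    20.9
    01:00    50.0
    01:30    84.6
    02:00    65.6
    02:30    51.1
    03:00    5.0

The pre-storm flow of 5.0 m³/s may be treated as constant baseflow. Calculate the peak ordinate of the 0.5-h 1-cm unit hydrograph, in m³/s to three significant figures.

Direct runoff: 0.0, 15.9, 45.0, 79.6, 60.6, 46.1, 0.0 m³/s; ΣQ_DR = 247.2 m³/s, peak = 79.6 m³/s.
Runoff depth d = ΣQ_DR·Δt / A = 247.2 × 1800 / (55.6 km²) = 8.003 mm.
The 1-cm UH is the DRH scaled by (10 mm)/d, so U_p = 79.6 × 10/8.003 = 99.5 m³/s.

U_p ≈ 99.5 m³/s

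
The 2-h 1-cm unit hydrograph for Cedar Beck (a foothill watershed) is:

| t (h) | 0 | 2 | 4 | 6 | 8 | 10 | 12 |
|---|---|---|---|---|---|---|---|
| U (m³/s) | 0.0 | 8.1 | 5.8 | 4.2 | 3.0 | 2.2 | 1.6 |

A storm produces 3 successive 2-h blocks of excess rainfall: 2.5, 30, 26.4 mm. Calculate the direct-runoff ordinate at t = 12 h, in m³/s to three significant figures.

Q ≈ 14.9 m³/s

By discrete convolution, Q_j = Σ (P_i / 10 mm) · U_{j−i}.
At t = 12 h (j=6): Q = (2.5/10)·1.6 + (30/10)·2.2 + (26.4/10)·3.0 = 14.9 m³/s.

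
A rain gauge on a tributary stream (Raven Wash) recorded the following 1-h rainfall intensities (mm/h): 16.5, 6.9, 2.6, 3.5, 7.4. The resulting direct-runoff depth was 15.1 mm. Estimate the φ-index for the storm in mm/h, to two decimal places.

Only the 3 blocks with intensity above φ contribute runoff: 16.5, 6.9, 7.4 mm/h.
Σ(I−φ)·Δt = d  ⇒  (16.5+6.9+7.4 − 3φ)·1 = 15.1
φ = (30.80 − 15.1/1) / 3 = 5.23 mm/h.

φ ≈ 5.23 mm/h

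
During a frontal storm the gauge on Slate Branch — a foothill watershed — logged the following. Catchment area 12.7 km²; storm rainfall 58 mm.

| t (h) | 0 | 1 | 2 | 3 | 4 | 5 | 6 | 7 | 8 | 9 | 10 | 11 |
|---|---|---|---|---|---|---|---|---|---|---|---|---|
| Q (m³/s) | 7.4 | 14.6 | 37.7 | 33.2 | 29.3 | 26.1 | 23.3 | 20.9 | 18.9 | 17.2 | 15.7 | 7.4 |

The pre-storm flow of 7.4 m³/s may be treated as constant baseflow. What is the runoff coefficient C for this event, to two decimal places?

ΣQ_DR = 162.9 m³/s; V = ΣQ_DR·Δt = 5.864 × 10^5 m³.
Runoff depth d = V / A = 46.18 mm.
C = d / P = 46.18 / 58 = 0.80.

C ≈ 0.80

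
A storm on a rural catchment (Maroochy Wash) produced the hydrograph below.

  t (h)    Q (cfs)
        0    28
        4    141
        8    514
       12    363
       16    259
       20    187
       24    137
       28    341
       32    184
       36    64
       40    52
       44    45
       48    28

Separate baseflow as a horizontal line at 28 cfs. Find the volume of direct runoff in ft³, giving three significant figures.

V ≈ 2.85 × 10^7 ft³

Direct-runoff ordinates (Q − Q_b): 0.0, 113.0, 486.0, 335.0, 231.0, 159.0, 109.0, 313.0, 156.0, 36.0, 24.0, 17.0, 0.0 cfs.
ΣQ_DR = 1979 cfs.
With Δt = 4 h = 14400 s, V = ΣQ_DR · Δt = 1979 × 14400 = 2.85 × 10^7 ft³.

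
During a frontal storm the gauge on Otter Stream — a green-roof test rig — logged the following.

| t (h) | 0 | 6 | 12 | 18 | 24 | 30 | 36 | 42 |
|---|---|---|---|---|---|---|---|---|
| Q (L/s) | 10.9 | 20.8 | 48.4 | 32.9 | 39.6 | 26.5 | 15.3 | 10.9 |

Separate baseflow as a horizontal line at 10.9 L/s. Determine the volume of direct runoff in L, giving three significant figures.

V ≈ 2.55 × 10^6 L

Direct-runoff ordinates (Q − Q_b): 0.0, 9.9, 37.5, 22.0, 28.7, 15.6, 4.4, 0.0 L/s.
ΣQ_DR = 118.1 L/s.
With Δt = 6 h = 21600 s, V = ΣQ_DR · Δt = 118.1 × 21600 = 2.55 × 10^6 L.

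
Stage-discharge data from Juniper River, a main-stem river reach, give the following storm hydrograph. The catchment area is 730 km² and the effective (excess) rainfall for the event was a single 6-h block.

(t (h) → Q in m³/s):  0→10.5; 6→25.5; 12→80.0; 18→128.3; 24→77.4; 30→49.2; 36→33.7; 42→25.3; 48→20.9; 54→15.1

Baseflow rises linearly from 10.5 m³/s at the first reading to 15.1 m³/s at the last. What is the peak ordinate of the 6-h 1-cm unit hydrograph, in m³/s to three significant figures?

U_p ≈ 116 m³/s

Direct runoff: 0.00, 14.49, 68.48, 116.27, 64.86, 36.14, 20.13, 11.22, 6.31, 0.00 m³/s; ΣQ_DR = 337.9 m³/s, peak = 116.27 m³/s.
Runoff depth d = ΣQ_DR·Δt / A = 337.9 × 21600 / (730 km²) = 9.998 mm.
The 1-cm UH is the DRH scaled by (10 mm)/d, so U_p = 116.27 × 10/9.998 = 116 m³/s.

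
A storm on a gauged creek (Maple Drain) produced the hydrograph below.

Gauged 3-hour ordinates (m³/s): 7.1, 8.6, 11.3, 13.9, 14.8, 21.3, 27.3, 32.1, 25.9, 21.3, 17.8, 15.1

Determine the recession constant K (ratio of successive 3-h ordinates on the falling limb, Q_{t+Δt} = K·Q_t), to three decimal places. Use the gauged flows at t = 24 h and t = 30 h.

Using the recession-limb readings at t = 24 h and t = 30 h: Q falls from 25.9 to 17.8 m³/s over 2 intervals.
K = (Q₂/Q₁)^(1/2) = (17.8/25.9)^(1/2) = 0.829.

K ≈ 0.829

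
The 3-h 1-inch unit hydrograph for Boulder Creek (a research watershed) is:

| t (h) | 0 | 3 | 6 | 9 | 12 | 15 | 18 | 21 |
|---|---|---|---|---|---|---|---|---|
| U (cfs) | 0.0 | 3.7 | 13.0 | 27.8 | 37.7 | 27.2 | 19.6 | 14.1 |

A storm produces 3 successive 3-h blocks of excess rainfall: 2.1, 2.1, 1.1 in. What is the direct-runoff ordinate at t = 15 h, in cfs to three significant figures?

Q ≈ 167 cfs

By discrete convolution, Q_j = Σ (P_i / 1 in) · U_{j−i}.
At t = 15 h (j=5): Q = (2.1/1)·27.2 + (2.1/1)·37.7 + (1.1/1)·27.8 = 167 cfs.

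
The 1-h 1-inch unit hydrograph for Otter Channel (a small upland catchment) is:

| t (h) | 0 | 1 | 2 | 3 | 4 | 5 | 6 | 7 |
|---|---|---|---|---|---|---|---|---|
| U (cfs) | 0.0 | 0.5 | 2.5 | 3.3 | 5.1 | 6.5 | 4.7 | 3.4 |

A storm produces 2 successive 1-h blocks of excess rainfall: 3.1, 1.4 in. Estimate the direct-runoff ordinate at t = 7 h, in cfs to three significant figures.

Q ≈ 17.1 cfs

By discrete convolution, Q_j = Σ (P_i / 1 in) · U_{j−i}.
At t = 7 h (j=7): Q = (3.1/1)·3.4 + (1.4/1)·4.7 = 17.1 cfs.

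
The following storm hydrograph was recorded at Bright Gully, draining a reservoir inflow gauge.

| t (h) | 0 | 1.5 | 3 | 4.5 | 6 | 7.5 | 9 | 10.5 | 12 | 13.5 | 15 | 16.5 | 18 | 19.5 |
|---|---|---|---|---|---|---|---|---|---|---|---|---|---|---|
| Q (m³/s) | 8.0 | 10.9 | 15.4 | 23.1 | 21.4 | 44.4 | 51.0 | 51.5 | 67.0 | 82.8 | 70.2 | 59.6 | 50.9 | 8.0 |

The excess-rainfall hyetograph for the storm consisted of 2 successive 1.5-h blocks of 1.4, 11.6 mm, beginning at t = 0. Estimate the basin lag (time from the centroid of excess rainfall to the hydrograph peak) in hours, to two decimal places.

Centroid of excess rainfall: t_c = Σ P_i·t̄_i / ΣP_i = 2.0885 h (block centres at 0.75, 2.25 h).
Hydrograph peak occurs at t = 13.5 h, so basin lag t_L = 13.5 − 2.0885 = 11.41 h.

t_L ≈ 11.41 h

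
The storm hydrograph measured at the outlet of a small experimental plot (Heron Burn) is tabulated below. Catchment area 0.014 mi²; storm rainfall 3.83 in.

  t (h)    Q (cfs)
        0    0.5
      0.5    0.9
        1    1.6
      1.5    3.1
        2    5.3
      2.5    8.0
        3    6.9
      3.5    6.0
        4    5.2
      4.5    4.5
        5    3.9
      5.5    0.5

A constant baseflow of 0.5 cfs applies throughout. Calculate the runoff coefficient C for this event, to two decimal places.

C ≈ 0.58

ΣQ_DR = 40.40 cfs; V = ΣQ_DR·Δt = 72720 ft³.
Runoff depth d = V / A = 2.236 in.
C = d / P = 2.236 / 3.83 = 0.58.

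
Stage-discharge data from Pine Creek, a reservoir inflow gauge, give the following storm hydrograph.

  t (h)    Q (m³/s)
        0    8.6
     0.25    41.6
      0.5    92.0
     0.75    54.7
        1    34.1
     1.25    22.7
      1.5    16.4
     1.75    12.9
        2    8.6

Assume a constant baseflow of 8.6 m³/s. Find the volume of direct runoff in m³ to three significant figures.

V ≈ 1.93 × 10^5 m³

Direct-runoff ordinates (Q − Q_b): 0.0, 33.0, 83.4, 46.1, 25.5, 14.1, 7.8, 4.3, 0.0 m³/s.
ΣQ_DR = 214.2 m³/s.
With Δt = 0.25 h = 900 s, V = ΣQ_DR · Δt = 214.2 × 900 = 1.93 × 10^5 m³.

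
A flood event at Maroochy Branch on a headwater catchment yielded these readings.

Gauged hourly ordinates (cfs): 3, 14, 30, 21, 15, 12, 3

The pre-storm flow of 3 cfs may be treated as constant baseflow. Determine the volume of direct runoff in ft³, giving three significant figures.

Direct-runoff ordinates (Q − Q_b): 0.0, 11.0, 27.0, 18.0, 12.0, 9.0, 0.0 cfs.
ΣQ_DR = 77.00 cfs.
With Δt = 1 h = 3600 s, V = ΣQ_DR · Δt = 77.00 × 3600 = 2.77 × 10^5 ft³.

V ≈ 2.77 × 10^5 ft³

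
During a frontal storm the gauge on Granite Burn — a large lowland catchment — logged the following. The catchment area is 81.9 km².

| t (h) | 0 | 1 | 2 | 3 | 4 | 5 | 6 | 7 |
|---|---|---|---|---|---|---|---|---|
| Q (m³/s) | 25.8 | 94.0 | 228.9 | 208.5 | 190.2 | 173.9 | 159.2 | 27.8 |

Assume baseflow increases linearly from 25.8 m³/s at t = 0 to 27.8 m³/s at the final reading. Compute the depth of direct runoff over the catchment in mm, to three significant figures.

Direct runoff: 0.00, 67.91, 202.53, 181.84, 163.26, 146.67, 131.69, 0.00 m³/s; ΣQ_DR = 893.9 m³/s.
V = ΣQ_DR · Δt = 893.9 × 3600 s = 3.218 × 10^6 m³.
Over A = 81.9 km², depth = V / A = 39.3 mm.

d ≈ 39.3 mm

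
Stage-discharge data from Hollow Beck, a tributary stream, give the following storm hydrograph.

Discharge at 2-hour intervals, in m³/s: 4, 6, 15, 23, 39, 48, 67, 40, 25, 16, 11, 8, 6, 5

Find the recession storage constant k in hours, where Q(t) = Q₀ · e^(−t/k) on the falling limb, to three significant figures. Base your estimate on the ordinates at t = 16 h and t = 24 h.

On the falling limb, Q drops from 25 to 6 m³/s between t = 16 h and t = 24 h (Δt = 8 h).
k = −Δt / ln(Q₂/Q₁) = −8 / ln(6/25) = 5.61 h.

k ≈ 5.61 h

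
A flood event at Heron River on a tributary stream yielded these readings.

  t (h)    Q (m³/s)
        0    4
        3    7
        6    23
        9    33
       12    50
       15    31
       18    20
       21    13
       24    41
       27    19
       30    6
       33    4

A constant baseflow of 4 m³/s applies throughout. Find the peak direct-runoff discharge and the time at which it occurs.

Q_p = 46.0 m³/s at t = 12 h

Subtracting baseflow gives direct-runoff ordinates: 0.0, 3.0, 19.0, 29.0, 46.0, 27.0, 16.0, 9.0, 37.0, 15.0, 2.0, 0.0 m³/s.
The maximum is 46.0 m³/s, occurring at the reading for t = 12 h.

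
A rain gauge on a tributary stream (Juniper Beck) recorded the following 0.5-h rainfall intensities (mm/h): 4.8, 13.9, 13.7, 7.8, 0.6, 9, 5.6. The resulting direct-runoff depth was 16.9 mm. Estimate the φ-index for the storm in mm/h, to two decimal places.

φ ≈ 3.50 mm/h

Only the 6 blocks with intensity above φ contribute runoff: 4.8, 13.9, 13.7, 7.8, 9, 5.6 mm/h.
Σ(I−φ)·Δt = d  ⇒  (4.8+13.9+13.7+7.8+9+5.6 − 6φ)·0.5 = 16.9
φ = (54.80 − 16.9/0.5) / 6 = 3.50 mm/h.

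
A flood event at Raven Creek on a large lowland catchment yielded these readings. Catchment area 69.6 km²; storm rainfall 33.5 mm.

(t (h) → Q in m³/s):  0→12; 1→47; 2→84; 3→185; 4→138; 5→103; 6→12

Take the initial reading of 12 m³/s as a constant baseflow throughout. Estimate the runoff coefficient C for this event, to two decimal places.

ΣQ_DR = 497.0 m³/s; V = ΣQ_DR·Δt = 1.789 × 10^6 m³.
Runoff depth d = V / A = 25.71 mm.
C = d / P = 25.71 / 33.5 = 0.77.

C ≈ 0.77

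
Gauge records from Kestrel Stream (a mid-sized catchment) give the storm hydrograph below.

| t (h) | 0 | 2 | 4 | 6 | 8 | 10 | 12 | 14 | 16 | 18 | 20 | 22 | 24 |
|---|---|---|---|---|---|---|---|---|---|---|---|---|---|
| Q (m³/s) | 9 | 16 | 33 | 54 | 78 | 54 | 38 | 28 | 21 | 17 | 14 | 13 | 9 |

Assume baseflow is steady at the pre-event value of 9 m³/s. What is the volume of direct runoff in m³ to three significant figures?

V ≈ 1.92 × 10^6 m³

Direct-runoff ordinates (Q − Q_b): 0.0, 7.0, 24.0, 45.0, 69.0, 45.0, 29.0, 19.0, 12.0, 8.0, 5.0, 4.0, 0.0 m³/s.
ΣQ_DR = 267.0 m³/s.
With Δt = 2 h = 7200 s, V = ΣQ_DR · Δt = 267.0 × 7200 = 1.92 × 10^6 m³.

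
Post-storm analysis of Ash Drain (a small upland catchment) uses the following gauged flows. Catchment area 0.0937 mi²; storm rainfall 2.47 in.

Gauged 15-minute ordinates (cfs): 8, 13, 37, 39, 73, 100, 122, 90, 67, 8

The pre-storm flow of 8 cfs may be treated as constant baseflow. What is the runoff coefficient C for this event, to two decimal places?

C ≈ 0.80

ΣQ_DR = 477.0 cfs; V = ΣQ_DR·Δt = 4.293 × 10^5 ft³.
Runoff depth d = V / A = 1.972 in.
C = d / P = 1.972 / 2.47 = 0.80.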